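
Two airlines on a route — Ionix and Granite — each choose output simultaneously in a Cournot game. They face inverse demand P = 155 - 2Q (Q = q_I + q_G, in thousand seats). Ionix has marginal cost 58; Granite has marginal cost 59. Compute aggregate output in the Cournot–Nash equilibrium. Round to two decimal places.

Ionix's profit: π_I = (155 - 2Q)q_I - (58q_I). Setting ∂π_I/∂q_I = 0: 97 - 4q_I - 2(q_G) = 0.
Granite's first-order condition: 96 - 4q_G - 2(q_I) = 0.
Best responses: q_I = (97 - 2q_G)/4, q_G = (96 - 2q_I)/4.
Solving the pair: q_I = 49/3, q_G = 95/6.
Total output Q = 49/3 + 95/6 = 193/6.

32.17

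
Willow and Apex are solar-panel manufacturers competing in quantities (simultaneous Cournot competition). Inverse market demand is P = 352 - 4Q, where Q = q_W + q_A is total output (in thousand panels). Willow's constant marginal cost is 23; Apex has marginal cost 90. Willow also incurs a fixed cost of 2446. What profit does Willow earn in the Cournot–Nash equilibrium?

Willow's profit: π_W = (352 - 4Q)q_W - (23q_W). Setting ∂π_W/∂q_W = 0: 329 - 8q_W - 4(q_A) = 0.
Apex's profit: π_A = (352 - 4Q)q_A - (90q_A). Setting ∂π_A/∂q_A = 0: 262 - 8q_A - 4(q_W) = 0.
Rearranging gives the reaction functions q_W = (329 - 4q_A)/8 and q_A = (262 - 4q_W)/8.
Solving the pair: q_W = 33, q_A = 65/4.
Price P = 352 - 4·(197/4) = 155.
Willow's profit: (155 - 23)·33 - 2446 = 1910.

1910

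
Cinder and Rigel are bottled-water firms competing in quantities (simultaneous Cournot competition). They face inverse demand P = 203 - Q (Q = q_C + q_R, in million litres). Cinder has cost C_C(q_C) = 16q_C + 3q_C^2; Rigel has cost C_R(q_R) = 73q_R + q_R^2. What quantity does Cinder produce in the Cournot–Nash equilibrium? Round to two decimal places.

Cinder's profit: π_C = (203 - Q)q_C - (16q_C + 3q_C²). Setting ∂π_C/∂q_C = 0: 187 - 8q_C - (q_R) = 0.
Rigel's first-order condition: 130 - 4q_R - (q_C) = 0.
So q_C = (187 - q_R)/8 and q_R = (130 - q_C)/4.
Solving the pair: q_C = 618/31, q_R = 853/31.

19.94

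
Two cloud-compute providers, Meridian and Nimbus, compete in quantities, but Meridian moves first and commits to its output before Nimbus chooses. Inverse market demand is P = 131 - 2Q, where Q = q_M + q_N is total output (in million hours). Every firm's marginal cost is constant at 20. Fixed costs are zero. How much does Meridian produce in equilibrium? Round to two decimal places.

Solve by backward induction. Given q_M, the follower Nimbus maximises π_N = (131 - 2q_M - 2q_N)q_N - 20q_N.
Setting the follower's marginal profit to zero, 111 - 2q_M - 4q_N = 0, i.e. q_N = (111 - 2q_M)/4.
Meridian substitutes q_N(q_M) into its own profit: π_M = q_M(131 - 2q_M - (111 - 2q_M)/2) - 20q_M = (151/2 - q_M)q_M - 20q_M.
Maximising: ∂π_M/∂q_M = 111/2 - 2q_M = 0, giving q_M = 111/4.
Then q_N = (111 - 2·(111/4))/4 = 111/8.

27.75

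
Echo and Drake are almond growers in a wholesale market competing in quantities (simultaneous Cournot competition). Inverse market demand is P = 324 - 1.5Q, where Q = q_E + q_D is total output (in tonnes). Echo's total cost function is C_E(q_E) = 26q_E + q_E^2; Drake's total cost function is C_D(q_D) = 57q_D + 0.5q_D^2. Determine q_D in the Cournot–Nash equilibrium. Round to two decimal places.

50.03

Echo's profit: π_E = (324 - 1.5Q)q_E - (26q_E + q_E²). Setting ∂π_E/∂q_E = 0: 298 - 5q_E - (3/2)(q_D) = 0.
Drake's profit: π_D = (324 - 1.5Q)q_D - (57q_D + (1/2)q_D²). Setting ∂π_D/∂q_D = 0: 267 - 4q_D - (3/2)(q_E) = 0.
So q_E = (298 - (3/2)q_D)/5 and q_D = (267 - (3/2)q_E)/4.
Substituting one into the other gives q_E = 44.5915 and q_D = 50.0282.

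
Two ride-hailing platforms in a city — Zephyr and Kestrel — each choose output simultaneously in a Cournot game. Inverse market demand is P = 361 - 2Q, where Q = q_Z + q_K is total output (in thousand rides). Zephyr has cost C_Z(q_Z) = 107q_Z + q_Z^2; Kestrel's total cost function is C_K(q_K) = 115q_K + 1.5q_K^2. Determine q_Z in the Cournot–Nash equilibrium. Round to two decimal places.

33.84

Zephyr's profit: π_Z = (361 - 2Q)q_Z - (107q_Z + q_Z²). Setting ∂π_Z/∂q_Z = 0: 254 - 6q_Z - 2(q_K) = 0.
Kestrel's first-order condition: 246 - 7q_K - 2(q_Z) = 0.
Rearranging gives the reaction functions q_Z = (254 - 2q_K)/6 and q_K = (246 - 2q_Z)/7.
Substituting one into the other gives q_Z = 643/19 and q_K = 484/19.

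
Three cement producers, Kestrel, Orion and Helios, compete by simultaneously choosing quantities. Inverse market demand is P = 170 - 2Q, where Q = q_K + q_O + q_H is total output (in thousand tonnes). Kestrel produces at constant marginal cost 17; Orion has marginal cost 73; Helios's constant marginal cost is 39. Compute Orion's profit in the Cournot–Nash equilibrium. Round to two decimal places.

Kestrel's profit: π_K = (170 - 2Q)q_K - (17q_K). Setting ∂π_K/∂q_K = 0: 153 - 4q_K - 2(q_O + q_H) = 0.
Orion's profit: π_O = (170 - 2Q)q_O - (73q_O). Setting ∂π_O/∂q_O = 0: 97 - 4q_O - 2(q_K + q_H) = 0.
Helios's profit: π_H = (170 - 2Q)q_H - (39q_H). Setting ∂π_H/∂q_H = 0: 131 - 4q_H - 2(q_K + q_O) = 0.
Summing all 3 equations gives 381 − 8Q = 0, hence Q = 381/8.
Back-substituting: q_K = (153 − 381/4)/2 = 231/8, q_O = (97 − 381/4)/2 = 7/8, q_H = (131 − 381/4)/2 = 143/8.
Price P = 170 - 2·(381/8) = 299/4.
Orion's profit: (299/4 - 73)·(7/8) = 49/32.

1.53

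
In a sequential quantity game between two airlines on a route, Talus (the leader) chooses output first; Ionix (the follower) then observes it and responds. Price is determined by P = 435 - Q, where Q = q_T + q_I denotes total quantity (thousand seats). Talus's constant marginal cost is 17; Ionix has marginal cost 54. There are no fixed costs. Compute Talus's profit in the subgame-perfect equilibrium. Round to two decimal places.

25878.13

Solve by backward induction. Given q_T, the follower Ionix maximises π_I = (435 - q_T - q_I)q_I - 54q_I.
Setting the follower's marginal profit to zero, 381 - q_T - 2q_I = 0, i.e. q_I = (381 - q_T)/2.
Talus substitutes q_I(q_T) into its own profit: π_T = q_T(435 - q_T - (381 - q_T)/2) - 17q_T = (489/2 - (1/2)q_T)q_T - 17q_T.
The leader's first-order condition 455/2 - q_T = 0 yields q_T = 455/2.
Then q_I = (381 - 455/2)/2 = 307/4.
Price P = 435 - 1217/4 = 523/4.
Talus's profit: (523/4 - 17)·(455/2) = 25878.1250.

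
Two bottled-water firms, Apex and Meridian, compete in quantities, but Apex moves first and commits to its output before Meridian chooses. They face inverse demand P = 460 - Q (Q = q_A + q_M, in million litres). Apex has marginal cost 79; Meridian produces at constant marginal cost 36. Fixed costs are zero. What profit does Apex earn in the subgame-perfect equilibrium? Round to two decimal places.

14280.50

Solve by backward induction. Given q_A, the follower Meridian maximises π_M = (460 - q_A - q_M)q_M - 36q_M.
∂π_M/∂q_M = 424 - q_A - 2q_M = 0 gives the reaction function q_M = (424 - q_A)/2.
Apex substitutes q_M(q_A) into its own profit: π_A = q_A(460 - q_A - (424 - q_A)/2) - 79q_A = (248 - (1/2)q_A)q_A - 79q_A.
The leader's first-order condition 169 - q_A = 0 yields q_A = 169.
Then q_M = (424 - 169)/2 = 255/2.
Price P = 460 - 593/2 = 327/2.
Apex's profit: (327/2 - 79)·169 = 14280.5000.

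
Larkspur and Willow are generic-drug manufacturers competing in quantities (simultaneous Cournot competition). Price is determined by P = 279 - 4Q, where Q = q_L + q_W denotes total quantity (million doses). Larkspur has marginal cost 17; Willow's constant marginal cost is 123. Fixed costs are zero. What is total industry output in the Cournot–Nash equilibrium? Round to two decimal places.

Larkspur's profit: π_L = (279 - 4Q)q_L - (17q_L). Setting ∂π_L/∂q_L = 0: 262 - 8q_L - 4(q_W) = 0.
Willow's first-order condition: 156 - 8q_W - 4(q_L) = 0.
Rearranging gives the reaction functions q_L = (262 - 4q_W)/8 and q_W = (156 - 4q_L)/8.
Substituting one into the other gives q_L = 92/3 and q_W = 25/6.
Total output Q = 92/3 + 25/6 = 209/6.

34.83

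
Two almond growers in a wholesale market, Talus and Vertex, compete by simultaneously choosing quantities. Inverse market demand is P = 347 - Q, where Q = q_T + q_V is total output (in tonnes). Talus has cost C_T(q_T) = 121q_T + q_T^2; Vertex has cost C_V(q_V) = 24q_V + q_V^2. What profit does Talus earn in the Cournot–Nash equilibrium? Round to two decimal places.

Talus's profit: π_T = (347 - Q)q_T - (121q_T + q_T²). Setting ∂π_T/∂q_T = 0: 226 - 4q_T - (q_V) = 0.
Vertex's first-order condition: 323 - 4q_V - (q_T) = 0.
So q_T = (226 - q_V)/4 and q_V = (323 - q_T)/4.
Solving the pair: q_T = 581/15, q_V = 1066/15.
Price P = 347 - 549/5 = 1186/5.
Talus's profit: (1186/5)·(581/15) - 121·(581/15) - (581/15)² = 3000.5422.

3000.54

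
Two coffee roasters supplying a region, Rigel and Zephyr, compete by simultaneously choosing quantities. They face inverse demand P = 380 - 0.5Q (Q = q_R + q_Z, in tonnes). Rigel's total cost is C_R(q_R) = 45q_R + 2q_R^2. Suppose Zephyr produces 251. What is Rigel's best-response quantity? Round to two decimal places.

With the rival's output fixed at 251, Rigel's profit is π_R = (380 - (1/2)·251 - (1/2)q_R)q_R - (45q_R + 2q_R²) = (509/2 - (1/2)q_R)q_R - (45q_R + 2q_R²).
∂π_R/∂q_R = 419/2 - 5q_R = 0, so q_R = 419/10.

41.90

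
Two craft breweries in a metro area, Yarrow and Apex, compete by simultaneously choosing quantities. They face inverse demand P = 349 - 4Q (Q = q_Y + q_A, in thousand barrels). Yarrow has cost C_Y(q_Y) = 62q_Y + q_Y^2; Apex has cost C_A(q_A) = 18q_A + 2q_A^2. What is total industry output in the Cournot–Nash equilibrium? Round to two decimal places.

41.17

Yarrow's profit: π_Y = (349 - 4Q)q_Y - (62q_Y + q_Y²). Setting ∂π_Y/∂q_Y = 0: 287 - 10q_Y - 4(q_A) = 0.
Apex's profit: π_A = (349 - 4Q)q_A - (18q_A + 2q_A²). Setting ∂π_A/∂q_A = 0: 331 - 12q_A - 4(q_Y) = 0.
Rearranging gives the reaction functions q_Y = (287 - 4q_A)/10 and q_A = (331 - 4q_Y)/12.
Solving the pair: q_Y = 265/13, q_A = 1081/52.
Total output Q = 265/13 + 1081/52 = 41.1731.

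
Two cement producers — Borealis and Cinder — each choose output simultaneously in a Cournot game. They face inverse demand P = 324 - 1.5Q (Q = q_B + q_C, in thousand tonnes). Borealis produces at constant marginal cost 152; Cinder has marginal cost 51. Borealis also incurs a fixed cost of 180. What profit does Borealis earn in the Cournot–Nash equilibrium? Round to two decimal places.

Borealis's profit: π_B = (324 - 1.5Q)q_B - (152q_B). Setting ∂π_B/∂q_B = 0: 172 - 3q_B - (3/2)(q_C) = 0.
Cinder's profit: π_C = (324 - 1.5Q)q_C - (51q_C). Setting ∂π_C/∂q_C = 0: 273 - 3q_C - (3/2)(q_B) = 0.
Rearranging gives the reaction functions q_B = (172 - (3/2)q_C)/3 and q_C = (273 - (3/2)q_B)/3.
Solving the pair: q_B = 142/9, q_C = 748/9.
Price P = 324 - (3/2)·(890/9) = 527/3.
Borealis's profit: (527/3 - 152)·(142/9) - 180 = 193.4074.

193.41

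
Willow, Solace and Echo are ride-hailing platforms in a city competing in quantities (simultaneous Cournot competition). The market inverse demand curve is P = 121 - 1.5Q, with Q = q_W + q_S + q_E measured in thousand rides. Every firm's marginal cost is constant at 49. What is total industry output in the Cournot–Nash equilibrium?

Each firm earns π_i = (121 - 1.5Q)q_i - 49q_i.
Setting ∂π_i/∂q_i = 0 with rivals' quantities fixed: 72 - 3q_i - (3/2)·Σ_{j≠i} q_j = 0.
With identical firms every q_j equals q_i, so Σ_{j≠i} q_j = 2q_i and 72 = 6q_i, giving q_i = 12.
Total output Q = 12 + 12 + 12 = 36.

36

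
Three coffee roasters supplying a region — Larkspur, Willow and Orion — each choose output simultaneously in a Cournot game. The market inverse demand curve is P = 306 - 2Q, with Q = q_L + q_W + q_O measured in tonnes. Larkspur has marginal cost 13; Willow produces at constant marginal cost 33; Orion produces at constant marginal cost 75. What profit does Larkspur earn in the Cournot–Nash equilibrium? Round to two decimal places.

Larkspur's profit: π_L = (306 - 2Q)q_L - (13q_L). Setting ∂π_L/∂q_L = 0: 293 - 4q_L - 2(q_W + q_O) = 0.
Willow's first-order condition: 273 - 4q_W - 2(q_L + q_O) = 0.
Orion's first-order condition: 231 - 4q_O - 2(q_L + q_W) = 0.
Adding the 3 first-order conditions: 797 − 8Q = 0, so Q = 797/8.
Back-substituting: q_L = (293 − 797/4)/2 = 375/8, q_W = (273 − 797/4)/2 = 295/8, q_O = (231 − 797/4)/2 = 127/8.
Price P = 306 - 2·(797/8) = 427/4.
Larkspur's profit: (427/4 - 13)·(375/8) = 4394.5313.

4394.53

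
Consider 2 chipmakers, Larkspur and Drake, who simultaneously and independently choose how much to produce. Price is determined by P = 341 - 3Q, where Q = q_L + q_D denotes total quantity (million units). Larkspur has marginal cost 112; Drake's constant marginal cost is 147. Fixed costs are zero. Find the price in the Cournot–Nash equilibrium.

Larkspur's profit: π_L = (341 - 3Q)q_L - (112q_L). Setting ∂π_L/∂q_L = 0: 229 - 6q_L - 3(q_D) = 0.
Drake's first-order condition: 194 - 6q_D - 3(q_L) = 0.
Rearranging gives the reaction functions q_L = (229 - 3q_D)/6 and q_D = (194 - 3q_L)/6.
Substituting one into the other gives q_L = 88/3 and q_D = 53/3.
Total output Q = 47, so price P = 341 - 3·47 = 200.

200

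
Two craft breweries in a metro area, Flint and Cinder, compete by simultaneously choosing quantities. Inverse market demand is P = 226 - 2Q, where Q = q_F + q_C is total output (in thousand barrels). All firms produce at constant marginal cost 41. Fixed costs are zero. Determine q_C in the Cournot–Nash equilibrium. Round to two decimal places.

30.83

A representative firm's profit is π_i = q_i(226 - 2Q) - 41q_i.
Setting ∂π_i/∂q_i = 0 with rivals' quantities fixed: 185 - 4q_i - 2q_j = 0.
By symmetry each firm produces the same amount; substituting q_j = q_i yields q_i = 185/6.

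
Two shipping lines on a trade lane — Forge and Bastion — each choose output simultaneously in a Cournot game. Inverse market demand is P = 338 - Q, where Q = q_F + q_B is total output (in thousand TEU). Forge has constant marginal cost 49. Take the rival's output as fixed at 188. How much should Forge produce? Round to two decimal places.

50.50

With the rival's output fixed at 188, Forge's profit is π_F = (338 - 188 - q_F)q_F - (49q_F) = (150 - q_F)q_F - (49q_F).
∂π_F/∂q_F = 101 - 2q_F = 0, so q_F = 101/2.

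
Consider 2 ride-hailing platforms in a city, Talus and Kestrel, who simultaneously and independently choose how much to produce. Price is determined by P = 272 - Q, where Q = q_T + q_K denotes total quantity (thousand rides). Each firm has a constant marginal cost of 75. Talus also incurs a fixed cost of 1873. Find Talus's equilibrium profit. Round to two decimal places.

2439.11

Each firm earns π_i = (272 - Q)q_i - 75q_i.
Setting ∂π_i/∂q_i = 0 with rivals' quantities fixed: 197 - 2q_i - q_j = 0.
With identical firms every q_j equals q_i, so q_j = q_i and 197 = 3q_i, giving q_i = 197/3.
Price P = 272 - 394/3 = 422/3.
Talus's profit: (422/3 - 75)·(197/3) - 1873 = 2439.1111.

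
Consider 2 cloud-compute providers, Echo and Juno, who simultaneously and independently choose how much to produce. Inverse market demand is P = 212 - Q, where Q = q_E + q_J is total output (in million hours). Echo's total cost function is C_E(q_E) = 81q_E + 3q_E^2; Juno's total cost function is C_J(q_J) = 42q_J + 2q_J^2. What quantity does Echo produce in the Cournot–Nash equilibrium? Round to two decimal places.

13.11

Echo's profit: π_E = (212 - Q)q_E - (81q_E + 3q_E²). Setting ∂π_E/∂q_E = 0: 131 - 8q_E - (q_J) = 0.
Juno's profit: π_J = (212 - Q)q_J - (42q_J + 2q_J²). Setting ∂π_J/∂q_J = 0: 170 - 6q_J - (q_E) = 0.
So q_E = (131 - q_J)/8 and q_J = (170 - q_E)/6.
Solving the pair: q_E = 616/47, q_J = 1229/47.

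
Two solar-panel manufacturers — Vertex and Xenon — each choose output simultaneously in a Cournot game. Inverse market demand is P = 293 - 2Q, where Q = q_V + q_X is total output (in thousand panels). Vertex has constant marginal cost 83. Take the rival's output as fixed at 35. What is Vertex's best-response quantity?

35

With the rival's output fixed at 35, Vertex's profit is π_V = (293 - 2·35 - 2q_V)q_V - (83q_V) = (223 - 2q_V)q_V - (83q_V).
∂π_V/∂q_V = 140 - 4q_V = 0, so q_V = 35.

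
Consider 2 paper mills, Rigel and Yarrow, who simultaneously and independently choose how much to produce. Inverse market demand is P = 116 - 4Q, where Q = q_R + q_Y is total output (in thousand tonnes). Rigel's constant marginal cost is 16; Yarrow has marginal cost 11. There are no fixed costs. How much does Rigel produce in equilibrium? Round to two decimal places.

7.92

Rigel's profit: π_R = (116 - 4Q)q_R - (16q_R). Setting ∂π_R/∂q_R = 0: 100 - 8q_R - 4(q_Y) = 0.
Yarrow's first-order condition: 105 - 8q_Y - 4(q_R) = 0.
Best responses: q_R = (100 - 4q_Y)/8, q_Y = (105 - 4q_R)/8.
Substituting one into the other gives q_R = 95/12 and q_Y = 55/6.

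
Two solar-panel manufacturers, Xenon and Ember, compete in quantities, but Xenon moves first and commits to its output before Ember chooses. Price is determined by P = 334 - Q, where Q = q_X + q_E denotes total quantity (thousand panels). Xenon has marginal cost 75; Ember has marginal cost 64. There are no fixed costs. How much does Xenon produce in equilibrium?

The follower Ember best-responds to any q_X: π_E = (334 - Q)q_E - 64q_E.
∂π_E/∂q_E = 270 - q_X - 2q_E = 0 gives the reaction function q_E = (270 - q_X)/2.
The leader anticipates this reaction. Substituting into P = 334 - Q gives P = 199 - (1/2)q_X, so π_X = (199 - (1/2)q_X)q_X - 75q_X.
Leader FOC: 124 - q_X = 0, so q_X = 124.
Then q_E = (270 - 124)/2 = 73.

124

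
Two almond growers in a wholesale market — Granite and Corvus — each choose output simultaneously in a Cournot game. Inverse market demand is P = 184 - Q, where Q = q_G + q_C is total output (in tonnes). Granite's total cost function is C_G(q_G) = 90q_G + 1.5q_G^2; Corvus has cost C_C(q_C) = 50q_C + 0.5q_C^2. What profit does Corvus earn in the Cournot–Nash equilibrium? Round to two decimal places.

Granite's profit: π_G = (184 - Q)q_G - (90q_G + (3/2)q_G²). Setting ∂π_G/∂q_G = 0: 94 - 5q_G - (q_C) = 0.
Corvus's profit: π_C = (184 - Q)q_C - (50q_C + (1/2)q_C²). Setting ∂π_C/∂q_C = 0: 134 - 3q_C - (q_G) = 0.
Best responses: q_G = (94 - q_C)/5, q_C = (134 - q_G)/3.
Substituting one into the other gives q_G = 74/7 and q_C = 288/7.
Price P = 184 - 362/7 = 926/7.
Corvus's profit: (926/7)·(288/7) - 50·(288/7) - (1/2)(288/7)² = 2539.1020.

2539.10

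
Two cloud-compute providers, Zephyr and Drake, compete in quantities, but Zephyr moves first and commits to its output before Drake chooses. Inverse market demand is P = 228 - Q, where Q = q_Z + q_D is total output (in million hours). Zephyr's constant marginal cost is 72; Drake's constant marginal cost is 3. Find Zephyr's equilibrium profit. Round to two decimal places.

946.13

The follower Drake best-responds to any q_Z: π_D = (228 - Q)q_D - 3q_D.
∂π_D/∂q_D = 225 - q_Z - 2q_D = 0 gives the reaction function q_D = (225 - q_Z)/2.
The leader anticipates this reaction. Substituting into P = 228 - Q gives P = 231/2 - (1/2)q_Z, so π_Z = (231/2 - (1/2)q_Z)q_Z - 72q_Z.
Maximising: ∂π_Z/∂q_Z = 87/2 - q_Z = 0, giving q_Z = 87/2.
Then q_D = (225 - 87/2)/2 = 363/4.
Price P = 228 - 537/4 = 375/4.
Zephyr's profit: (375/4 - 72)·(87/2) = 946.1250.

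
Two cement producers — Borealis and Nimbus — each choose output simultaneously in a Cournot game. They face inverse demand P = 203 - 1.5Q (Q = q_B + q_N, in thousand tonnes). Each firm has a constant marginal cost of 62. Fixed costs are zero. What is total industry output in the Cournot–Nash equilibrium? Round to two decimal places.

Each firm earns π_i = (203 - 1.5Q)q_i - 62q_i.
Setting ∂π_i/∂q_i = 0 with rivals' quantities fixed: 141 - 3q_i - (3/2)q_j = 0.
By symmetry each firm produces the same amount; substituting q_j = q_i yields q_i = 141/(9/2) = 94/3.
Total output Q = 94/3 + 94/3 = 188/3.

62.67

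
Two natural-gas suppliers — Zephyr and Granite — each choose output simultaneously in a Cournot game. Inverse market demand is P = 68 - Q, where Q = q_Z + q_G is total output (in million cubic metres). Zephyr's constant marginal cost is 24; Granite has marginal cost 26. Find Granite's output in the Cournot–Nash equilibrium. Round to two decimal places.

13.33

Zephyr's profit: π_Z = (68 - Q)q_Z - (24q_Z). Setting ∂π_Z/∂q_Z = 0: 44 - 2q_Z - (q_G) = 0.
Granite's profit: π_G = (68 - Q)q_G - (26q_G). Setting ∂π_G/∂q_G = 0: 42 - 2q_G - (q_Z) = 0.
So q_Z = (44 - q_G)/2 and q_G = (42 - q_Z)/2.
Substituting one into the other gives q_Z = 46/3 and q_G = 40/3.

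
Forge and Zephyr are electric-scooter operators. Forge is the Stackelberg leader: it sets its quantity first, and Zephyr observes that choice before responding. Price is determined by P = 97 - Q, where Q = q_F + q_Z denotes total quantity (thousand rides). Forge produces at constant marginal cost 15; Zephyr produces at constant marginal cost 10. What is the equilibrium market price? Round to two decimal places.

34.25

The follower Zephyr best-responds to any q_F: π_Z = (97 - Q)q_Z - 10q_Z.
Follower FOC: 87 - q_F - 2q_Z = 0, so q_Z(q_F) = (87 - q_F)/2.
Forge substitutes q_Z(q_F) into its own profit: π_F = q_F(97 - q_F - (87 - q_F)/2) - 15q_F = (107/2 - (1/2)q_F)q_F - 15q_F.
The leader's first-order condition 77/2 - q_F = 0 yields q_F = 77/2.
Then q_Z = (87 - 77/2)/2 = 97/4.
Total output Q = 251/4, so price P = 97 - 251/4 = 137/4.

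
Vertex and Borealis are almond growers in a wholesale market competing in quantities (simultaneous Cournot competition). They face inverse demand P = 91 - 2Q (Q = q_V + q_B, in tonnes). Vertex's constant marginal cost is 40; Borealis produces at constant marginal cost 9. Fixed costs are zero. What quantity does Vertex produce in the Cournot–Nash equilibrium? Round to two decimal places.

Vertex's profit: π_V = (91 - 2Q)q_V - (40q_V). Setting ∂π_V/∂q_V = 0: 51 - 4q_V - 2(q_B) = 0.
Borealis's profit: π_B = (91 - 2Q)q_B - (9q_B). Setting ∂π_B/∂q_B = 0: 82 - 4q_B - 2(q_V) = 0.
Best responses: q_V = (51 - 2q_B)/4, q_B = (82 - 2q_V)/4.
Solving the pair: q_V = 10/3, q_B = 113/6.

3.33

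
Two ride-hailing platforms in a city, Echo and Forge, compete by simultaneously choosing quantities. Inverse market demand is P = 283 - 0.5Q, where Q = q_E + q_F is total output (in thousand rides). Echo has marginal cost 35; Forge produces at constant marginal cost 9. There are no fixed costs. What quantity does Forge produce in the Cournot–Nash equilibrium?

Echo's profit: π_E = (283 - 0.5Q)q_E - (35q_E). Setting ∂π_E/∂q_E = 0: 248 - q_E - (1/2)(q_F) = 0.
Forge's profit: π_F = (283 - 0.5Q)q_F - (9q_F). Setting ∂π_F/∂q_F = 0: 274 - q_F - (1/2)(q_E) = 0.
So q_E = (248 - (1/2)q_F) and q_F = (274 - (1/2)q_E).
Solving the pair: q_E = 148, q_F = 200.

200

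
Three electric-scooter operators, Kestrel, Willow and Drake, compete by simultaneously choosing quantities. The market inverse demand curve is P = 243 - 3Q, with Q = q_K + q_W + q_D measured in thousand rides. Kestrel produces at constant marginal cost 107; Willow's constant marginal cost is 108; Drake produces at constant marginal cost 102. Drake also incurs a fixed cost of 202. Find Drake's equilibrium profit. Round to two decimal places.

279.33

Kestrel's profit: π_K = (243 - 3Q)q_K - (107q_K). Setting ∂π_K/∂q_K = 0: 136 - 6q_K - 3(q_W + q_D) = 0.
Willow's profit: π_W = (243 - 3Q)q_W - (108q_W). Setting ∂π_W/∂q_W = 0: 135 - 6q_W - 3(q_K + q_D) = 0.
Drake's first-order condition: 141 - 6q_D - 3(q_K + q_W) = 0.
Adding the 3 first-order conditions: 412 − 12Q = 0, so Q = 103/3.
Back-substituting: q_K = (136 − 103)/3 = 11, q_W = (135 − 103)/3 = 32/3, q_D = (141 − 103)/3 = 38/3.
Price P = 243 - 3·(103/3) = 140.
Drake's profit: (140 - 102)·(38/3) - 202 = 838/3.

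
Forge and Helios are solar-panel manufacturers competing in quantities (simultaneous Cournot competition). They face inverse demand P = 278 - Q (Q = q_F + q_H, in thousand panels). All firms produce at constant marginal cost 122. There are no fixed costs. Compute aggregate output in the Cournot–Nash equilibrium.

Each firm earns π_i = (278 - Q)q_i - 122q_i.
Setting ∂π_i/∂q_i = 0 with rivals' quantities fixed: 156 - 2q_i - q_j = 0.
With identical firms every q_j equals q_i, so q_j = q_i and 156 = 3q_i, giving q_i = 52.
Total output Q = 52 + 52 = 104.

104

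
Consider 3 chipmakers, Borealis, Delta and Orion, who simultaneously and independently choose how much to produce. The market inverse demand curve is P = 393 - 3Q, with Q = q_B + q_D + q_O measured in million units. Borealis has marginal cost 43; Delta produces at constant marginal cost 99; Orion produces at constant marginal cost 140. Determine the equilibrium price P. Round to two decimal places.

168.75

Borealis's profit: π_B = (393 - 3Q)q_B - (43q_B). Setting ∂π_B/∂q_B = 0: 350 - 6q_B - 3(q_D + q_O) = 0.
Delta's profit: π_D = (393 - 3Q)q_D - (99q_D). Setting ∂π_D/∂q_D = 0: 294 - 6q_D - 3(q_B + q_O) = 0.
Orion's profit: π_O = (393 - 3Q)q_O - (140q_O). Setting ∂π_O/∂q_O = 0: 253 - 6q_O - 3(q_B + q_D) = 0.
Summing all 3 equations gives 897 − 12Q = 0, hence Q = 299/4.
Back-substituting: q_B = (350 − 897/4)/3 = 503/12, q_D = (294 − 897/4)/3 = 93/4, q_O = (253 − 897/4)/3 = 115/12.
Total output Q = 299/4, so price P = 393 - 3·(299/4) = 675/4.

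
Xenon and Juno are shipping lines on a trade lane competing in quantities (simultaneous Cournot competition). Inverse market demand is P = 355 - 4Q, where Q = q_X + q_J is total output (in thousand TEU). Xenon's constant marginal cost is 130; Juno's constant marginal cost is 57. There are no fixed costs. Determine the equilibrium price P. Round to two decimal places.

Xenon's profit: π_X = (355 - 4Q)q_X - (130q_X). Setting ∂π_X/∂q_X = 0: 225 - 8q_X - 4(q_J) = 0.
Juno's first-order condition: 298 - 8q_J - 4(q_X) = 0.
So q_X = (225 - 4q_J)/8 and q_J = (298 - 4q_X)/8.
Solving the pair: q_X = 38/3, q_J = 371/12.
Total output Q = 523/12, so price P = 355 - 4·(523/12) = 542/3.

180.67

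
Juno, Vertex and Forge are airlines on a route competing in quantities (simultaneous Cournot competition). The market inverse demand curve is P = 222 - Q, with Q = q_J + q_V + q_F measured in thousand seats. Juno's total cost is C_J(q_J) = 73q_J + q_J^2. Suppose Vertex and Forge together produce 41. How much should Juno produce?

27

With rivals' combined output fixed at 41, Juno's profit is π_J = (222 - 41 - q_J)q_J - (73q_J + q_J²) = (181 - q_J)q_J - (73q_J + q_J²).
∂π_J/∂q_J = 108 - 4q_J = 0, so q_J = 27.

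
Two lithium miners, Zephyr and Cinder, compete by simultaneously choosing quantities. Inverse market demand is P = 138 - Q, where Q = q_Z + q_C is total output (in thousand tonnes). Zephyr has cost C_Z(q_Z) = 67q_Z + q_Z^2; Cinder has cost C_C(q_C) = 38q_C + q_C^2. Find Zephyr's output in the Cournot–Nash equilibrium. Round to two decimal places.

Zephyr's profit: π_Z = (138 - Q)q_Z - (67q_Z + q_Z²). Setting ∂π_Z/∂q_Z = 0: 71 - 4q_Z - (q_C) = 0.
Cinder's profit: π_C = (138 - Q)q_C - (38q_C + q_C²). Setting ∂π_C/∂q_C = 0: 100 - 4q_C - (q_Z) = 0.
Rearranging gives the reaction functions q_Z = (71 - q_C)/4 and q_C = (100 - q_Z)/4.
Substituting one into the other gives q_Z = 184/15 and q_C = 329/15.

12.27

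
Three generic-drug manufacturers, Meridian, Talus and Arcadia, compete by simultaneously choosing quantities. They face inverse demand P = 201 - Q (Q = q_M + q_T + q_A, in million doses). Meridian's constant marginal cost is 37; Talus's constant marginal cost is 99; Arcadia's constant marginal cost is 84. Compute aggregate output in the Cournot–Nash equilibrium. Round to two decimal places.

Meridian's profit: π_M = (201 - Q)q_M - (37q_M). Setting ∂π_M/∂q_M = 0: 164 - 2q_M - (q_T + q_A) = 0.
Talus's first-order condition: 102 - 2q_T - (q_M + q_A) = 0.
Arcadia's first-order condition: 117 - 2q_A - (q_M + q_T) = 0.
Adding the 3 first-order conditions: 383 − 4Q = 0, so Q = 383/4.
Back-substituting: q_M = (164 − 383/4) = 273/4, q_T = (102 − 383/4) = 25/4, q_A = (117 − 383/4) = 85/4.
Total output Q = 273/4 + 25/4 + 85/4 = 383/4.

95.75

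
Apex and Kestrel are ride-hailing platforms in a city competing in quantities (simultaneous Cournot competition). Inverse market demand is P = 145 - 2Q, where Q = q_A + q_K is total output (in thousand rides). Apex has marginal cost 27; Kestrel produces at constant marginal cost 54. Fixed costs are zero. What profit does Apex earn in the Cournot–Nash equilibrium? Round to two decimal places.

1168.06

Apex's profit: π_A = (145 - 2Q)q_A - (27q_A). Setting ∂π_A/∂q_A = 0: 118 - 4q_A - 2(q_K) = 0.
Kestrel's profit: π_K = (145 - 2Q)q_K - (54q_K). Setting ∂π_K/∂q_K = 0: 91 - 4q_K - 2(q_A) = 0.
So q_A = (118 - 2q_K)/4 and q_K = (91 - 2q_A)/4.
Solving the pair: q_A = 145/6, q_K = 32/3.
Price P = 145 - 2·(209/6) = 226/3.
Apex's profit: (226/3 - 27)·(145/6) = 1168.0556.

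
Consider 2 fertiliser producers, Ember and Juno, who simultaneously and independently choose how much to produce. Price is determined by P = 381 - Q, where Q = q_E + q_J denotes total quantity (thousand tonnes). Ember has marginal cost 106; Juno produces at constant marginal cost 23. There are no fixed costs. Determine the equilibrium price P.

170

Ember's profit: π_E = (381 - Q)q_E - (106q_E). Setting ∂π_E/∂q_E = 0: 275 - 2q_E - (q_J) = 0.
Juno's profit: π_J = (381 - Q)q_J - (23q_J). Setting ∂π_J/∂q_J = 0: 358 - 2q_J - (q_E) = 0.
Rearranging gives the reaction functions q_E = (275 - q_J)/2 and q_J = (358 - q_E)/2.
Solving the pair: q_E = 64, q_J = 147.
Total output Q = 211, so price P = 381 - 211 = 170.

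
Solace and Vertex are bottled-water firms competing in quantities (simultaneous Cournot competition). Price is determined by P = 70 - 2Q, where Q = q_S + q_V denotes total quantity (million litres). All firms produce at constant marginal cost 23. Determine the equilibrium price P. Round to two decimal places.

Each firm earns π_i = (70 - 2Q)q_i - 23q_i.
First-order condition (treating rivals' output as given): 47 - 4q_i - 2q_j = 0.
With identical firms every q_j equals q_i, so q_j = q_i and 47 = 6q_i, giving q_i = 47/6.
Total output Q = 47/3, so price P = 70 - 2·(47/3) = 116/3.

38.67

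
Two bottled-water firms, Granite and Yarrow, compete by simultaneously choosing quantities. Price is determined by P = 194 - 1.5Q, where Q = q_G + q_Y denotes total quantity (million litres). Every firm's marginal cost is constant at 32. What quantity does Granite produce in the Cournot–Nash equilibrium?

36

Each firm earns π_i = (194 - 1.5Q)q_i - 32q_i.
First-order condition (treating rivals' output as given): 162 - 3q_i - (3/2)q_j = 0.
With identical firms every q_j equals q_i, so q_j = q_i and 162 = (9/2)q_i, giving q_i = 36.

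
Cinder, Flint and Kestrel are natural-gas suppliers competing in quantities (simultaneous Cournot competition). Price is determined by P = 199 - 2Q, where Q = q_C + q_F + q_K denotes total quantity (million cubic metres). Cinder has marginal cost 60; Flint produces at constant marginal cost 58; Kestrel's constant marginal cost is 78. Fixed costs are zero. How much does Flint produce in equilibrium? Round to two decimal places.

20.38

Cinder's profit: π_C = (199 - 2Q)q_C - (60q_C). Setting ∂π_C/∂q_C = 0: 139 - 4q_C - 2(q_F + q_K) = 0.
Flint's first-order condition: 141 - 4q_F - 2(q_C + q_K) = 0.
Kestrel's profit: π_K = (199 - 2Q)q_K - (78q_K). Setting ∂π_K/∂q_K = 0: 121 - 4q_K - 2(q_C + q_F) = 0.
Summing all 3 equations gives 401 − 8Q = 0, hence Q = 401/8.
Back-substituting: q_C = (139 − 401/4)/2 = 155/8, q_F = (141 − 401/4)/2 = 163/8, q_K = (121 − 401/4)/2 = 83/8.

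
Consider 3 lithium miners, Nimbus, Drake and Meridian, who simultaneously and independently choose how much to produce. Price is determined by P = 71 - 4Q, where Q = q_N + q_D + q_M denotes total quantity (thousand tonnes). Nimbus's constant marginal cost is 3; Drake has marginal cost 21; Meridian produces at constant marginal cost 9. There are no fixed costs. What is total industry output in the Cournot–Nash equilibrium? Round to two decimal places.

11.25

Nimbus's profit: π_N = (71 - 4Q)q_N - (3q_N). Setting ∂π_N/∂q_N = 0: 68 - 8q_N - 4(q_D + q_M) = 0.
Drake's first-order condition: 50 - 8q_D - 4(q_N + q_M) = 0.
Meridian's first-order condition: 62 - 8q_M - 4(q_N + q_D) = 0.
Adding the 3 conditions: 180 − 8Q − 8Q = 0, i.e. Q = 45/4.
Back-substituting: q_N = (68 − 45)/4 = 23/4, q_D = (50 − 45)/4 = 5/4, q_M = (62 − 45)/4 = 17/4.
Total output Q = 23/4 + 5/4 + 17/4 = 45/4.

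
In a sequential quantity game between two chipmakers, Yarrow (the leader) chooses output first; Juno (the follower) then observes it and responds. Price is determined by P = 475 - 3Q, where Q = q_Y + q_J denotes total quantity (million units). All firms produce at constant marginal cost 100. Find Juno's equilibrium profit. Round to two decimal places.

The follower Juno best-responds to any q_Y: π_J = (475 - 3Q)q_J - 100q_J.
Setting the follower's marginal profit to zero, 375 - 3q_Y - 6q_J = 0, i.e. q_J = (375 - 3q_Y)/6.
Yarrow substitutes q_J(q_Y) into its own profit: π_Y = q_Y(475 - 3q_Y - (375 - 3q_Y)/2) - 100q_Y = (575/2 - (3/2)q_Y)q_Y - 100q_Y.
The leader's first-order condition 375/2 - 3q_Y = 0 yields q_Y = 125/2.
Then q_J = (375 - 3·(125/2))/6 = 125/4.
Price P = 475 - 3·(375/4) = 775/4.
Juno's profit: (775/4 - 100)·(125/4) = 2929.6875.

2929.69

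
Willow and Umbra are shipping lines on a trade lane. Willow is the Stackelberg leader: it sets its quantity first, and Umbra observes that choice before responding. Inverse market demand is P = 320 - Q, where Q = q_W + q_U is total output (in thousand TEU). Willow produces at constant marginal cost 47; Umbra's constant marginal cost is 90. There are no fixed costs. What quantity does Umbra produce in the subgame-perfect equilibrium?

36

Solve by backward induction. Given q_W, the follower Umbra maximises π_U = (320 - q_W - q_U)q_U - 90q_U.
Follower FOC: 230 - q_W - 2q_U = 0, so q_U(q_W) = (230 - q_W)/2.
Willow substitutes q_U(q_W) into its own profit: π_W = q_W(320 - q_W - (230 - q_W)/2) - 47q_W = (205 - (1/2)q_W)q_W - 47q_W.
The leader's first-order condition 158 - q_W = 0 yields q_W = 158.
Then q_U = (230 - 158)/2 = 36.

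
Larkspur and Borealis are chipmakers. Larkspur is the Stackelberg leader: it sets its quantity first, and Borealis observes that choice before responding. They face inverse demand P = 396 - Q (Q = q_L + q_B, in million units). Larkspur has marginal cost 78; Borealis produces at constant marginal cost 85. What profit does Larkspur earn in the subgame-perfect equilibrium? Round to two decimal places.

The follower Borealis best-responds to any q_L: π_B = (396 - Q)q_B - 85q_B.
∂π_B/∂q_B = 311 - q_L - 2q_B = 0 gives the reaction function q_B = (311 - q_L)/2.
The leader anticipates this reaction. Substituting into P = 396 - Q gives P = 481/2 - (1/2)q_L, so π_L = (481/2 - (1/2)q_L)q_L - 78q_L.
Leader FOC: 325/2 - q_L = 0, so q_L = 325/2.
Then q_B = (311 - 325/2)/2 = 297/4.
Price P = 396 - 947/4 = 637/4.
Larkspur's profit: (637/4 - 78)·(325/2) = 13203.1250.

13203.13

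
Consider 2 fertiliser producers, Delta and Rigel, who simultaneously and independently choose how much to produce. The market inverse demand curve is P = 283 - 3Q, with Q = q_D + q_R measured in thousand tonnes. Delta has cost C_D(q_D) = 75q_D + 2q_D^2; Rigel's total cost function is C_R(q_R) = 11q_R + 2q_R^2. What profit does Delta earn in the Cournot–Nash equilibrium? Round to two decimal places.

964.68

Delta's profit: π_D = (283 - 3Q)q_D - (75q_D + 2q_D²). Setting ∂π_D/∂q_D = 0: 208 - 10q_D - 3(q_R) = 0.
Rigel's first-order condition: 272 - 10q_R - 3(q_D) = 0.
So q_D = (208 - 3q_R)/10 and q_R = (272 - 3q_D)/10.
Substituting one into the other gives q_D = 1264/91 and q_R = 23.0330.
Price P = 283 - 3·(480/13) = 172.2308.
Delta's profit: 172.2308·(1264/91) - 75·(1264/91) - 2(1264/91)² = 964.6758.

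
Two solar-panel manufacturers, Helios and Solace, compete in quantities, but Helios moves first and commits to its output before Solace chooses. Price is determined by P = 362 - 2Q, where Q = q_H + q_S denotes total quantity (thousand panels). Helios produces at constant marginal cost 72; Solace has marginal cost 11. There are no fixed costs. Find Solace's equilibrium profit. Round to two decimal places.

The follower Solace best-responds to any q_H: π_S = (362 - 2Q)q_S - 11q_S.
Follower FOC: 351 - 2q_H - 4q_S = 0, so q_S(q_H) = (351 - 2q_H)/4.
Helios substitutes q_S(q_H) into its own profit: π_H = q_H(362 - 2q_H - (351 - 2q_H)/2) - 72q_H = (373/2 - q_H)q_H - 72q_H.
Leader FOC: 229/2 - 2q_H = 0, so q_H = 229/4.
Then q_S = (351 - 2·(229/4))/4 = 473/8.
Price P = 362 - 2·(931/8) = 517/4.
Solace's profit: (517/4 - 11)·(473/8) = 6991.5313.

6991.53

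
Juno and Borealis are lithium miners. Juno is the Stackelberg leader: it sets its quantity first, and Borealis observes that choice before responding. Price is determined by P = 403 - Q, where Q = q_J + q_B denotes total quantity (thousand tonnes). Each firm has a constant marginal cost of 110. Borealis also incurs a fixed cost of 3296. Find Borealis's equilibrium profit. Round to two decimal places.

2069.56

Solve by backward induction. Given q_J, the follower Borealis maximises π_B = (403 - q_J - q_B)q_B - 110q_B.
Setting the follower's marginal profit to zero, 293 - q_J - 2q_B = 0, i.e. q_B = (293 - q_J)/2.
The leader anticipates this reaction. Substituting into P = 403 - Q gives P = 513/2 - (1/2)q_J, so π_J = (513/2 - (1/2)q_J)q_J - 110q_J.
Maximising: ∂π_J/∂q_J = 293/2 - q_J = 0, giving q_J = 293/2.
Then q_B = (293 - 293/2)/2 = 293/4.
Price P = 403 - 879/4 = 733/4.
Borealis's profit: (733/4 - 110)·(293/4) - 3296 = 2069.5625.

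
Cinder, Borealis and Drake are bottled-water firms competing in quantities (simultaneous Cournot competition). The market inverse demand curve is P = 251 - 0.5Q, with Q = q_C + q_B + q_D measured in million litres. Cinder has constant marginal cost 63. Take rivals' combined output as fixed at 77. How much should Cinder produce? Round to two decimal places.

149.50

With rivals' combined output fixed at 77, Cinder's profit is π_C = (251 - (1/2)·77 - (1/2)q_C)q_C - (63q_C) = (425/2 - (1/2)q_C)q_C - (63q_C).
∂π_C/∂q_C = 299/2 - q_C = 0, so q_C = 299/2.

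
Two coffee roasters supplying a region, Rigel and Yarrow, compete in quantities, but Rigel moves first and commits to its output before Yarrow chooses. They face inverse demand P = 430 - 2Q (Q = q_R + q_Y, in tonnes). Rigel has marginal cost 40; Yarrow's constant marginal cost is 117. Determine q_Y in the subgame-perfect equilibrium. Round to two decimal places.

19.88

The follower Yarrow best-responds to any q_R: π_Y = (430 - 2Q)q_Y - 117q_Y.
Follower FOC: 313 - 2q_R - 4q_Y = 0, so q_Y(q_R) = (313 - 2q_R)/4.
Rigel substitutes q_Y(q_R) into its own profit: π_R = q_R(430 - 2q_R - (313 - 2q_R)/2) - 40q_R = (547/2 - q_R)q_R - 40q_R.
Maximising: ∂π_R/∂q_R = 467/2 - 2q_R = 0, giving q_R = 467/4.
Then q_Y = (313 - 2·(467/4))/4 = 159/8.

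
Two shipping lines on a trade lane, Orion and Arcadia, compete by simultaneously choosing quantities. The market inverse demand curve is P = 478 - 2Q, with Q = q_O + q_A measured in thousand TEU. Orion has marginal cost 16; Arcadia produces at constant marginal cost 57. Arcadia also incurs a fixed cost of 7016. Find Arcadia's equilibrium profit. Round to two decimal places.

1006.22

Orion's profit: π_O = (478 - 2Q)q_O - (16q_O). Setting ∂π_O/∂q_O = 0: 462 - 4q_O - 2(q_A) = 0.
Arcadia's first-order condition: 421 - 4q_A - 2(q_O) = 0.
Rearranging gives the reaction functions q_O = (462 - 2q_A)/4 and q_A = (421 - 2q_O)/4.
Substituting one into the other gives q_O = 503/6 and q_A = 190/3.
Price P = 478 - 2·(883/6) = 551/3.
Arcadia's profit: (551/3 - 57)·(190/3) - 7016 = 1006.2222.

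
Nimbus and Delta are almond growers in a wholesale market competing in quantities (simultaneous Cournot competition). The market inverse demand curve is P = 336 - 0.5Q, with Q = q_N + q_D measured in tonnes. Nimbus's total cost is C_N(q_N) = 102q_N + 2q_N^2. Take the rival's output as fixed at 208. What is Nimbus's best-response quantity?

26

With the rival's output fixed at 208, Nimbus's profit is π_N = (336 - (1/2)·208 - (1/2)q_N)q_N - (102q_N + 2q_N²) = (232 - (1/2)q_N)q_N - (102q_N + 2q_N²).
∂π_N/∂q_N = 130 - 5q_N = 0, so q_N = 26.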